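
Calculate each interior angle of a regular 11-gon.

Each interior angle of a regular n-gon is (n - 2) * 180 / n.
For n = 11: (11 - 2) * 180 / 11 = 1620/11 = 1620/11 degrees.

1620/11 degrees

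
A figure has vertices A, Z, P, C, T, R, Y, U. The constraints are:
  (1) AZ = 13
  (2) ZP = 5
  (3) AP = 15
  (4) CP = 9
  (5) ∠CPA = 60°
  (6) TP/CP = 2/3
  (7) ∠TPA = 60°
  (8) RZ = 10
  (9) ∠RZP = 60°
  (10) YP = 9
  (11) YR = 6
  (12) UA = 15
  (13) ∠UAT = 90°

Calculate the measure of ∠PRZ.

Step 1: By the law of cosines on triangle RZP: RP² = 10² + 5² − 2·10·5·cos(60°) = 75, so RP = 5·√3.
Step 2: By the inverse law of cosines on triangle PRZ: cos(∠PRZ) = ((5·√3)² + 10² − 5²) / (2·5·√3·10) = 150/173.21 = 0.866, so ∠PRZ = 30°.

Therefore, the measure of angle ∠PRZ = 30°.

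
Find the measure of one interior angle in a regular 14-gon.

Each interior angle of a regular n-gon is (n - 2) * 180 / n.
For n = 14: (14 - 2) * 180 / 14 = 2160/14 = 1080/7 degrees.

1080/7 degrees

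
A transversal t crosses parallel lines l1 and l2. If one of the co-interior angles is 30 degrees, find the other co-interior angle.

Co-interior (same-side interior) angles are between the parallel lines on the same side of the transversal.
Unlike corresponding or alternate interior angles, they are supplementary rather than equal.
So the angle = 180 - 30 = 150 degrees.

150 degrees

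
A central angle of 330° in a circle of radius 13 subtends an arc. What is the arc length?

Arc length = 2π(13)(11/12) = 143*pi/6

143*pi/6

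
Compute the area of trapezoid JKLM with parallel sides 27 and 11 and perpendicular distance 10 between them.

A trapezoid's area equals the midsegment times the height.
The midsegment is (27 + 11) / 2 = 19.
Area = 19 * 10 = 190.

190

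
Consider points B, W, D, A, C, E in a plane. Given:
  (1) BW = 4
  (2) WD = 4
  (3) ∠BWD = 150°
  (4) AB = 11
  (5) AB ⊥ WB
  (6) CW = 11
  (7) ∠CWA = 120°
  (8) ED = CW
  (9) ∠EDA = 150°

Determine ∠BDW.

Step 1: By the law of cosines on triangle DWB: DB² = 4² + 4² − 2·4·4·cos(150°) = 59.71, so DB ≈ 7.73.
Step 2: By the inverse law of cosines on triangle BDW: cos(∠BDW) = (7.73² + 4² − 4²) / (2·7.73·4) = 59.71/61.82 = 0.9659, so ∠BDW = 15°.

Therefore, the measure of angle ∠BDW = 15°.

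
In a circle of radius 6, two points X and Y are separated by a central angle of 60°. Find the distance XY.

Chord = 2(6) sin(30°) = 6

6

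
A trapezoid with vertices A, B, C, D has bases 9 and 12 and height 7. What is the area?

Area of a trapezoid = (base1 + base2) * height / 2
Area = (9 + 12) * 7 / 2
Area = 21 * 7 / 2
Area = 147 / 2
Area = 147/2

147/2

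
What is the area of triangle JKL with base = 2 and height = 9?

Area = (1/2)(2)(9) = 9

9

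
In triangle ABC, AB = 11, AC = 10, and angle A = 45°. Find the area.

Area = (1/2)(11)(10) sin(45°) = (1/2)(11)(10)(sqrt(2)/2) = 55*sqrt(2)/2

55*sqrt(2)/2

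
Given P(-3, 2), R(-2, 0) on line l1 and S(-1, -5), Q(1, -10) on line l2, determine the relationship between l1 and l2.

Slope of line 1: m1 = (0 - 2)/(-2 - -3) = -2/1 = -2
Slope of line 2: m2 = (-10 - -5)/(1 - -1) = -5/2 = -5/2
For parallel lines we need equal slopes: -2 != -5/2.
For perpendicular lines we need m1*m2 = -1: (-2)(-5/2) = 5 != -1.
Since neither condition holds, the lines are neither parallel nor perpendicular.

Neither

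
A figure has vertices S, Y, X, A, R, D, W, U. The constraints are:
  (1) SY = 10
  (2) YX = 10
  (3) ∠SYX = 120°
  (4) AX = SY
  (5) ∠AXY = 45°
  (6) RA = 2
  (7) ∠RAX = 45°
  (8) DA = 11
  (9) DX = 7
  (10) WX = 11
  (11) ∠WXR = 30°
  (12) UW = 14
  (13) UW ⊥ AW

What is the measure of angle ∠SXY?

Step 1: By the law of cosines on triangle XYS: XS² = 10² + 10² − 2·10·10·cos(120°) = 300, so XS = 10·√3.
Step 2: By the inverse law of cosines on triangle SXY: cos(∠SXY) = ((10·√3)² + 10² − 10²) / (2·10·√3·10) = 300/346.41 = 0.866, so ∠SXY = 30°.

Therefore, the measure of angle ∠SXY = 30°.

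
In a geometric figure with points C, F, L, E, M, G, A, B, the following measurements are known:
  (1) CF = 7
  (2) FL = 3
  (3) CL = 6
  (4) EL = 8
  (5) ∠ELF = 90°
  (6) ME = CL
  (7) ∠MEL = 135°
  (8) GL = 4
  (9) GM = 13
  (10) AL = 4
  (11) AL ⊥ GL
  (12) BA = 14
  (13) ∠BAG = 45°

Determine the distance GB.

Step 1: By the law of cosines on triangle GLA: GA² = 4² + 4² − 2·4·4·cos(90°) = 32, so GA = 4·√2.
Step 2: By the law of cosines on triangle GAB: GB² = (4·√2)² + 14² − 2·4·√2·14·cos(45°) = 116, so GB = 2·√29.

Therefore, the length of GB = 2·√29.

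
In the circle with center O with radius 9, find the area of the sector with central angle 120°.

Sector area = πr² × θ/360
= π × 9² × 1/3
= π × 81 × 1/3
= 27*pi

27*pi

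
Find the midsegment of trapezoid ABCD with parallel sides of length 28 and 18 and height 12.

The midsegment (median) of a trapezoid connects the midpoints of the non-parallel sides.
Its length is the average of the two bases: (28 + 18) / 2 = 23.

23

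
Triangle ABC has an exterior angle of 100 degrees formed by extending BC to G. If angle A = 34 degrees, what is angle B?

By the exterior angle theorem: exterior angle = sum of remote interior angles.
100 = 34 + angle B
angle B = 100 - 34 = 66 degrees

66 degrees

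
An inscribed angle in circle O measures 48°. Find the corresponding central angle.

The inscribed angle theorem states that a central angle is always twice any inscribed angle that subtends the same arc.
Since the inscribed angle is 48°, the central angle = 2 × 48° = 96°.

96°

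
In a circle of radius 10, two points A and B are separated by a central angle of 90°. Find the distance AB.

Chord = 2(10) sin(45°) = 10*sqrt(2)

10*sqrt(2)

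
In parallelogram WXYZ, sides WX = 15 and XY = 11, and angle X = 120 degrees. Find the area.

Area = 15 * 11 * sin(120°) = 165 * sqrt(3)/2 = 165*sqrt(3)/2

165*sqrt(3)/2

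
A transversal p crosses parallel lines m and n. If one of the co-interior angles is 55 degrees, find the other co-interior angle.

Co-interior angles (same-side interior) formed by parallel lines and a transversal are supplementary (sum to 180 degrees).
The given angle is 55 degrees.
The co-interior angle = 180 - 55 = 125 degrees.

125 degrees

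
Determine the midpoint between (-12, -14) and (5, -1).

The midpoint is the point halfway along the segment.
Move half the horizontal distance: -12 + (5 - -12)/2 = -12 + 17/2 = -7/2
Move half the vertical distance: -14 + (-1 - -14)/2 = -14 + 13/2 = -15/2
Midpoint = (-7/2, -15/2)

(-7/2, -15/2)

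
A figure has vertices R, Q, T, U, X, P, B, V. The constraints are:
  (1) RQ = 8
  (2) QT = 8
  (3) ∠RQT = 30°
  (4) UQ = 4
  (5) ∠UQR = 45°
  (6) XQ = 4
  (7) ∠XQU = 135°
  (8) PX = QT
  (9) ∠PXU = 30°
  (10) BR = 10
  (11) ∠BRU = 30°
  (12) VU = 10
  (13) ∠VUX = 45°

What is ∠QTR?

Step 1: By the law of cosines on triangle TQR: TR² = 8² + 8² − 2·8·8·cos(30°) = 17.15, so TR ≈ 4.14.
Step 2: By the inverse law of cosines on triangle QTR: cos(∠QTR) = (8² + 4.14² − 8²) / (2·8·4.14) = 17.15/66.26 = 0.2588, so ∠QTR = 75°.

Therefore, the measure of angle ∠QTR = 75°.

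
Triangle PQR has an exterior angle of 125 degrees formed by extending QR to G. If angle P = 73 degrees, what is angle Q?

angle Q = 125 - 73 = 52 degrees (exterior angle theorem).

52 degrees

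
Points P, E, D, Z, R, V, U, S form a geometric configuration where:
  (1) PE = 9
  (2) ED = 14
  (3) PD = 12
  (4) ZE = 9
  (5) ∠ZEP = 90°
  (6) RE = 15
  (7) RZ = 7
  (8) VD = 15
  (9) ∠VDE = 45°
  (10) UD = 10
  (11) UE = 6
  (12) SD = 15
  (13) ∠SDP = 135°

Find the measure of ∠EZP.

Step 1: By the law of cosines on triangle ZEP: ZP² = 9² + 9² − 2·9·9·cos(90°) = 162, so ZP = 9·√2.
Step 2: By the inverse law of cosines on triangle EZP: cos(∠EZP) = (9² + (9·√2)² − 9²) / (2·9·9·√2) = 162/229.1 = 0.7071, so ∠EZP = 45°.

Therefore, the measure of angle ∠EZP = 45°.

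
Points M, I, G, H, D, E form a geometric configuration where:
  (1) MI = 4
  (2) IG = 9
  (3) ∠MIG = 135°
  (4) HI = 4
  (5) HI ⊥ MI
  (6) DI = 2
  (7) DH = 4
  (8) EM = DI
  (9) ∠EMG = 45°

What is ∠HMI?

Step 1: By the law of cosines on triangle MIH: MH² = 4² + 4² − 2·4·4·cos(90°) = 32, so MH = 4·√2.
Step 2: By the inverse law of cosines on triangle HMI: cos(∠HMI) = ((4·√2)² + 4² − 4²) / (2·4·√2·4) = 32/45.25 = 0.7071, so ∠HMI = 45°.

Therefore, the measure of angle ∠HMI = 45°.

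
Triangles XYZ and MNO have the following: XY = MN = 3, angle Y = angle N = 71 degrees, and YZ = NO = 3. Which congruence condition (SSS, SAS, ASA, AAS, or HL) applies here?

The given information provides:
XY = MN = 3, angle Y = angle N = 71 degrees, and YZ = NO = 3
This matches the SAS congruence theorem.
Two pairs of corresponding sides and the included angle are equal (Side-Angle-Side).

SAS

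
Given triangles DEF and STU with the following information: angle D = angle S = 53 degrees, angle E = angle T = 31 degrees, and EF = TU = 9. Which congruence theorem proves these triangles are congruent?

Consider the given information: angle D = angle S = 53 degrees, angle E = angle T = 31 degrees, and EF = TU = 9
This is not ASA or HL: ASA requires two angles and the side between them. HL only applies to right triangles with matching hypotenuse and leg.
The correct criterion is AAS. Two pairs of corresponding angles and a non-included side are equal (Angle-Angle-Side).

AAS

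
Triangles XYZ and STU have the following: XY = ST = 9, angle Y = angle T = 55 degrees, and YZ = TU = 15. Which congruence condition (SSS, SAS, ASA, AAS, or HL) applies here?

The given information provides:
XY = ST = 9, angle Y = angle T = 55 degrees, and YZ = TU = 15
This matches the SAS congruence theorem.
Two pairs of corresponding sides and the included angle are equal (Side-Angle-Side).

SAS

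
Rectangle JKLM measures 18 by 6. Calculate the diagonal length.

d = sqrt(18^2 + 6^2) = sqrt(360) = 6*sqrt(10)

6*sqrt(10)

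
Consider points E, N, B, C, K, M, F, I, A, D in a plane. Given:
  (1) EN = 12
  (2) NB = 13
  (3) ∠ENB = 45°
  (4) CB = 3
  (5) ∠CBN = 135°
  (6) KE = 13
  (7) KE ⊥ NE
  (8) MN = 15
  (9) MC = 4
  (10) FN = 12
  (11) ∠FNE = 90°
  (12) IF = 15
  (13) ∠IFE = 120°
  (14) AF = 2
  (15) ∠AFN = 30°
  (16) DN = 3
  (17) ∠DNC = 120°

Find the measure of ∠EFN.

Step 1: By the law of cosines on triangle FNE: FE² = 12² + 12² − 2·12·12·cos(90°) = 288, so FE = 12·√2.
Step 2: By the inverse law of cosines on triangle EFN: cos(∠EFN) = ((12·√2)² + 12² − 12²) / (2·12·√2·12) = 288/407.29 = 0.7071, so ∠EFN = 45°.

Therefore, the measure of angle ∠EFN = 45°.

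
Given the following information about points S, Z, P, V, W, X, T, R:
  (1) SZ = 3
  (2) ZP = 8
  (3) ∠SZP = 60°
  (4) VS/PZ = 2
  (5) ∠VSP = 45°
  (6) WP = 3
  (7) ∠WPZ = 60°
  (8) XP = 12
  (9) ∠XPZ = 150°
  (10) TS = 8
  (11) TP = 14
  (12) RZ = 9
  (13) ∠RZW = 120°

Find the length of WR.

Step 1: By the law of cosines on triangle ZPW: ZW² = 8² + 3² − 2·8·3·cos(60°) = 49, so ZW = 7.
Step 2: By the law of cosines on triangle WZR: WR² = 7² + 9² − 2·7·9·cos(120°) = 193, so WR = √193.

Therefore, the length of WR = √193.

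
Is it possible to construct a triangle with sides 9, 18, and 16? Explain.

Yes.
The triangle inequality requires that the sum of any two sides exceeds the third.
Here 9 + 16 = 25 > 18, so the condition is met.

Yes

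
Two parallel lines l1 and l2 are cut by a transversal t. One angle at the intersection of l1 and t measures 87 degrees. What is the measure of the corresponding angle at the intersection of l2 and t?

Corresponding angles are equal: 87 degrees.

87 degrees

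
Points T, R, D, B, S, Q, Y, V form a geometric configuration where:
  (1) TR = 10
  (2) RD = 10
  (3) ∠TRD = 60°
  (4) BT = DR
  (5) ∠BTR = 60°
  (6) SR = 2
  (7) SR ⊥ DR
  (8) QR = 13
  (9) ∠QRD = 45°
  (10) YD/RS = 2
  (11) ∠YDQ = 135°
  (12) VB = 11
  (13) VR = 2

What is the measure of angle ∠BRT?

From the given relations: BT = DR = 10.
Step 1: By the law of cosines on triangle RTB: RB² = 10² + 10² − 2·10·10·cos(60°) = 100, so RB = 10.
Step 2: By the inverse law of cosines on triangle BRT: cos(∠BRT) = (10² + 10² − 10²) / (2·10·10) = 100/200 = 0.5, so ∠BRT = 60°.

Therefore, the measure of angle ∠BRT = 60°.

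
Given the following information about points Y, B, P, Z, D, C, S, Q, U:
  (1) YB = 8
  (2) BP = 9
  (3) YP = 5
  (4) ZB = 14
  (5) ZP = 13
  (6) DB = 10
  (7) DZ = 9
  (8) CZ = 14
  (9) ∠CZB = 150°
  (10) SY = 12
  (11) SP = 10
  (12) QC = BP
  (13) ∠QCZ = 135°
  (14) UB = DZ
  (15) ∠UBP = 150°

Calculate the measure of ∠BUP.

From the given relations: UB = DZ = 9.
Step 1: By the law of cosines on triangle UBP: UP² = 9² + 9² − 2·9·9·cos(150°) = 302.3, so UP ≈ 17.39.
Step 2: By the inverse law of cosines on triangle BUP: cos(∠BUP) = (9² + 17.39² − 9²) / (2·9·17.39) = 302.3/312.96 = 0.9659, so ∠BUP = 15°.

Therefore, the measure of angle ∠BUP = 15°.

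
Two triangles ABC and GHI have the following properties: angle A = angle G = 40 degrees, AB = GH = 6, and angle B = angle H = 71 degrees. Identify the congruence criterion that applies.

The given information provides:
angle A = angle G = 40 degrees, AB = GH = 6, and angle B = angle H = 71 degrees
This matches the ASA congruence theorem.
Two pairs of corresponding angles and the included side are equal (Angle-Side-Angle).

ASA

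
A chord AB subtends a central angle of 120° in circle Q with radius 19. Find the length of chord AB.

Chord = 2(19) sin(60°) = 19*sqrt(3)

19*sqrt(3)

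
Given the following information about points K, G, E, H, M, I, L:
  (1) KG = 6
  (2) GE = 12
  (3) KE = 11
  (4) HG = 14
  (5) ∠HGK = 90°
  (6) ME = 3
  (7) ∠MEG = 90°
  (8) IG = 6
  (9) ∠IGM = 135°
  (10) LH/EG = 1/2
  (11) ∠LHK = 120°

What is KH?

Step 1: By the law of cosines on triangle KGH: KH² = 6² + 14² − 2·6·14·cos(90°) = 232, so KH = 2·√58.

Therefore, the length of KH = 2·√58.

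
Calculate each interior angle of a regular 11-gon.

Each interior angle of a regular n-gon is (n - 2) * 180 / n.
For n = 11: (11 - 2) * 180 / 11 = 1620/11 = 1620/11 degrees.

1620/11 degrees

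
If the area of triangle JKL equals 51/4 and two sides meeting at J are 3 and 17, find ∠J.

sin(C) = 2 * 51/4 / (3 * 17) = 1/2, so C = arcsin(1/2) = 30°.
Since sin(180° - C) = sin(C), the obtuse angle 150° gives the same area, so C = 30° or C = 150°.

30° or 150°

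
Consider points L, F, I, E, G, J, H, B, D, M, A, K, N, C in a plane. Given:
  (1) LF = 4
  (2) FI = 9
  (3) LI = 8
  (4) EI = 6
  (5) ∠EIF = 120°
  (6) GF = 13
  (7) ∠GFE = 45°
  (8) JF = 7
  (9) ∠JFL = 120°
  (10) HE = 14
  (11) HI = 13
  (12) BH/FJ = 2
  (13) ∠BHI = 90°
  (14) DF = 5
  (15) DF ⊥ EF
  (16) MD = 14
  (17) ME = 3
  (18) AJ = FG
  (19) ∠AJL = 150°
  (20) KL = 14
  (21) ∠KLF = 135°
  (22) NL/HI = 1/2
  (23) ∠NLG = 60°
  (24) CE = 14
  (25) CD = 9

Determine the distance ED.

Step 1: By the law of cosines on triangle EIF: EF² = 6² + 9² − 2·6·9·cos(120°) = 171, so EF = 3·√19.
Step 2: By the law of cosines on triangle EFD: ED² = (3·√19)² + 5² − 2·3·√19·5·cos(90°) = 196, so ED = 14.

Therefore, the length of ED = 14.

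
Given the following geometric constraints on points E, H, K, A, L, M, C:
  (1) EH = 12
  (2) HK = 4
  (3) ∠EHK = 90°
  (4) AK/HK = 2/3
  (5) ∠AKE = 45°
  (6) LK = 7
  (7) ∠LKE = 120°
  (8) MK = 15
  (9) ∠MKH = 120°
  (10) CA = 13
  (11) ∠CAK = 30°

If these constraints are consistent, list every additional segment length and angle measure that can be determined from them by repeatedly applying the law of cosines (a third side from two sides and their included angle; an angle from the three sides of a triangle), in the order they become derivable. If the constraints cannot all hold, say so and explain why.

The constraints are consistent. Derivable facts, in order:
After 1 step:
- EK = 4·√10
- HM ≈ 17.35
- KC ≈ 10.77
After 2 steps:
- EA ≈ 10.93
- EL ≈ 17.25
- ∠ACK = 7.11°
- ∠AKC = 142.89°
- ∠EKH = 71.57°
- ∠HEK = 18.43°
- ∠HMK = 11.52°
- ∠KHM = 48.48°
After 3 steps:
- ∠AEK = 9.94°
- ∠EAK = 125.06°
- ∠ELK = 39.42°
- ∠KEL = 20.58°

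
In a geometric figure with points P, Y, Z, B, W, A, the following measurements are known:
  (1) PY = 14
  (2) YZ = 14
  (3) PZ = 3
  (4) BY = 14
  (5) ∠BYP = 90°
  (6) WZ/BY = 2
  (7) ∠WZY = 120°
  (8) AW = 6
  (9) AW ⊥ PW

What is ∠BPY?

Step 1: By the law of cosines on triangle PYB: PB² = 14² + 14² − 2·14·14·cos(90°) = 392, so PB = 14·√2.
Step 2: By the inverse law of cosines on triangle BPY: cos(∠BPY) = ((14·√2)² + 14² − 14²) / (2·14·√2·14) = 392/554.37 = 0.7071, so ∠BPY = 45°.

Therefore, the measure of angle ∠BPY = 45°.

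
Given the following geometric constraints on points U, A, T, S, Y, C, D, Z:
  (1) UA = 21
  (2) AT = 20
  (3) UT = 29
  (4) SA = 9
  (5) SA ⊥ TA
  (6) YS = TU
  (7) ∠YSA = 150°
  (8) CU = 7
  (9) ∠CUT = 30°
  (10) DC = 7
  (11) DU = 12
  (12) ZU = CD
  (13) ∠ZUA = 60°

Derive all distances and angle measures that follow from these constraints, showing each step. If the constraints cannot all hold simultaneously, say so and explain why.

The constraints are consistent.

From the given relations:
  YS = TU = 29
  ZU = CD = 7

Step 1: From AS = 9, SY = 29, and ∠ASY = 150°, by the law of cosines:
  AY² = AS² + SY² - 2·AS·SY·cos(150°) = 81 + 841 + 452.1 = 1374
  AY ≈ 37.07

Step 2: From AU = 21, UZ = 7, and ∠AUZ = 60°, by the law of cosines:
  AZ² = AU² + UZ² - 2·AU·UZ·cos(60°) = 441 + 49 - 147 = 343
  AZ = 7·√7

Step 3: From TA = 20, AS = 9, and ∠TAS = 90°, by the law of cosines:
  TS² = TA² + AS² - 2·TA·AS·cos(90°) = 400 + 81 - 0 = 481
  TS ≈ 21.93

Step 4: From TU = 29, UC = 7, and ∠TUC = 30°, by the law of cosines:
  TC² = TU² + UC² - 2·TU·UC·cos(30°) = 841 + 49 - 351.6 = 538.4
  TC ≈ 23.2

Step 5: From UA = 21, UT = 29, AT = 20, by the inverse law of cosines:
  cos(∠AUT) = (UA² + UT² - AT²) / (2·UA·UT)
  ∠AUT = 43.6°

Step 6: From UC = 7, UD = 12, CD = 7, by the inverse law of cosines:
  cos(∠CUD) = (UC² + UD² - CD²) / (2·UC·UD)
  ∠CUD = 31°

Step 7: From AT = 20, AU = 21, TU = 29, by the inverse law of cosines:
  cos(∠TAU) = (AT² + AU² - TU²) / (2·AT·AU)
  ∠TAU = 90°

Step 8: From TA = 20, TU = 29, AU = 21, by the inverse law of cosines:
  cos(∠ATU) = (TA² + TU² - AU²) / (2·TA·TU)
  ∠ATU = 46.4°

Step 9: From CD = 7, CU = 7, DU = 12, by the inverse law of cosines:
  cos(∠DCU) = (CD² + CU² - DU²) / (2·CD·CU)
  ∠DCU = 117.99°

Step 10: From DC = 7, DU = 12, CU = 7, by the inverse law of cosines:
  cos(∠CDU) = (DC² + DU² - CU²) / (2·DC·DU)
  ∠CDU = 31°

Step 11: From AS = 9, AY = 37.07, SY = 29, by the inverse law of cosines:
  cos(∠SAY) = (AS² + AY² - SY²) / (2·AS·AY)
  ∠SAY = 23.03°

Step 12: From AU = 21, AZ = 7·√7, UZ = 7, by the inverse law of cosines:
  cos(∠UAZ) = (AU² + AZ² - UZ²) / (2·AU·AZ)
  ∠UAZ = 19.11°

Step 13: From TA = 20, TS = 21.93, AS = 9, by the inverse law of cosines:
  cos(∠ATS) = (TA² + TS² - AS²) / (2·TA·TS)
  ∠ATS = 24.23°

Step 14: From TC = 23.2, TU = 29, CU = 7, by the inverse law of cosines:
  cos(∠CTU) = (TC² + TU² - CU²) / (2·TC·TU)
  ∠CTU = 8.68°

Step 15: From SA = 9, ST = 21.93, AT = 20, by the inverse law of cosines:
  cos(∠AST) = (SA² + ST² - AT²) / (2·SA·ST)
  ∠AST = 65.77°

Step 16: From YA = 37.07, YS = 29, AS = 9, by the inverse law of cosines:
  cos(∠AYS) = (YA² + YS² - AS²) / (2·YA·YS)
  ∠AYS = 6.97°

Step 17: From CT = 23.2, CU = 7, TU = 29, by the inverse law of cosines:
  cos(∠TCU) = (CT² + CU² - TU²) / (2·CT·CU)
  ∠TCU = 141.32°

Step 18: From ZA = 7·√7, ZU = 7, AU = 21, by the inverse law of cosines:
  cos(∠AZU) = (ZA² + ZU² - AU²) / (2·ZA·ZU)
  ∠AZU = 100.89°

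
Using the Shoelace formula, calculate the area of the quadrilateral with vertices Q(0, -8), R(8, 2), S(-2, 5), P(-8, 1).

The Shoelace formula works by pairing each vertex with the next (cycling back to the first).
For each pair, compute x_i*y_(i+1) - x_(i+1)*y_i:
  (0*2 - 8*-8) = 64
  (8*5 - -2*2) = 44
  (-2*1 - -8*5) = 38
  (-8*-8 - 0*1) = 64
Taking half the absolute value of the total: Area = (1/2)(210) = 105.

105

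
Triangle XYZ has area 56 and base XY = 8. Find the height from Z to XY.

Rearranging the area formula Area = (1/2) * base * height:
height = 2 * Area / base = 2 * 56 / 8 = 14.

14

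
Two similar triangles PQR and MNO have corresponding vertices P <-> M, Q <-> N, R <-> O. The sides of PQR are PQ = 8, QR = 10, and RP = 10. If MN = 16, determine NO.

Since the triangles are similar, the ratio of corresponding sides is constant.
Scale factor k = MN / PQ = 16 / 8 = 2
NO = k * QR = 2 * 10 = 20

20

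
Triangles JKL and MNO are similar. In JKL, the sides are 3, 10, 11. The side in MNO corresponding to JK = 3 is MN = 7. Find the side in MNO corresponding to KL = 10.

Since the triangles are similar, the ratio of corresponding sides is constant.
Scale factor k = MN / JK = 7 / 3 = 7/3
NO = k * KL = 7/3 * 10 = 70/3

70/3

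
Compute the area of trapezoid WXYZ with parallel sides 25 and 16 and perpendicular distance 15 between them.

Area of a trapezoid = (base1 + base2) * height / 2
Area = (25 + 16) * 15 / 2
Area = 41 * 15 / 2
Area = 615 / 2
Area = 615/2

615/2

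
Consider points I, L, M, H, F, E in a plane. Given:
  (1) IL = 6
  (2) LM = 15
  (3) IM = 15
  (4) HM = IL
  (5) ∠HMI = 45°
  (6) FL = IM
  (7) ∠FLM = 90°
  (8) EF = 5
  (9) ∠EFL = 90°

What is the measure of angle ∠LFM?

From the given relations: FL = IM = 15.
Step 1: By the law of cosines on triangle FLM: FM² = 15² + 15² − 2·15·15·cos(90°) = 450, so FM = 15·√2.
Step 2: By the inverse law of cosines on triangle LFM: cos(∠LFM) = (15² + (15·√2)² − 15²) / (2·15·15·√2) = 450/636.4 = 0.7071, so ∠LFM = 45°.

Therefore, the measure of angle ∠LFM = 45°.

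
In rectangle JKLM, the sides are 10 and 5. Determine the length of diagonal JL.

A rectangle's diagonal splits it into two right triangles, with the diagonal as the hypotenuse.
By the Pythagorean theorem, d^2 = 10^2 + 5^2 = 125.
Therefore d = sqrt(125) = 5*sqrt(5).

5*sqrt(5)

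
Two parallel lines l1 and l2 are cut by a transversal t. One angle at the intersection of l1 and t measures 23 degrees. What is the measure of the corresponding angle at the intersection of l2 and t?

When a transversal crosses parallel lines, angles in the same position at each intersection are called corresponding angles.
These are always equal, so the answer is 23 degrees.

23 degrees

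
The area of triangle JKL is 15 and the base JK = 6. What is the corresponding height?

Rearranging the area formula Area = (1/2) * base * height:
height = 2 * Area / base = 2 * 15 / 6 = 5.

5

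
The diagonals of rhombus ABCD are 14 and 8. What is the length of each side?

Half-diagonals are 7 and 4. side = sqrt(7^2 + 4^2) = sqrt(65)

sqrt(65)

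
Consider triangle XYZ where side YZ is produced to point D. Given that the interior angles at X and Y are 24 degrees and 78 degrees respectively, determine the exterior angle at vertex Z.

Exterior angle = 24 + 78 = 102 degrees (exterior angle theorem).

102 degrees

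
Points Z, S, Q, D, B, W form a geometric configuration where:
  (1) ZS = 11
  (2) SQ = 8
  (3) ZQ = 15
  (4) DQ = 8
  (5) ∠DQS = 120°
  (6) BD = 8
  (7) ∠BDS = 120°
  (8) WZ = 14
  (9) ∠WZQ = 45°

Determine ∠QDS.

Step 1: By the law of cosines on triangle DQS: DS² = 8² + 8² − 2·8·8·cos(120°) = 192, so DS = 8·√3.
Step 2: By the inverse law of cosines on triangle QDS: cos(∠QDS) = (8² + (8·√3)² − 8²) / (2·8·8·√3) = 192/221.7 = 0.866, so ∠QDS = 30°.

Therefore, the measure of angle ∠QDS = 30°.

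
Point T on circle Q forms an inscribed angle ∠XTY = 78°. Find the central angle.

The inscribed angle theorem states that a central angle is always twice any inscribed angle that subtends the same arc.
Since the inscribed angle is 78°, the central angle = 2 × 78° = 156°.

156°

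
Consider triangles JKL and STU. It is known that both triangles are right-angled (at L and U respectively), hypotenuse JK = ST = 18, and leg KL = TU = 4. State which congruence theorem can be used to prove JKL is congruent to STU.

The given information matches HL: The hypotenuse and one leg of two right triangles are equal (Hypotenuse-Leg).

HL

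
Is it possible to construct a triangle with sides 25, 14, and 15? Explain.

Sort the sides: 14, 15, 25.
It suffices to check that the sum of the two smallest exceeds the largest:
14 + 15 = 29 > 25. ✓
Yes, a valid triangle can be formed.

Yes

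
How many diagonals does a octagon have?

The number of diagonals in an n-gon is n(n - 3)/2.
For n = 8: 8(8 - 3)/2 = 8 × 5 / 2 = 20.

20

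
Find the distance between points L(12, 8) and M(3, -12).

d = sqrt((-9)^2 + (-20)^2) = sqrt(481)

sqrt(481)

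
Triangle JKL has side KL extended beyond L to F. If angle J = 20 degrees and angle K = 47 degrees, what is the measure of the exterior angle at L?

By the exterior angle theorem, an exterior angle of a triangle equals the sum of the two remote interior angles.
Exterior angle = angle J + angle K
Exterior angle = 20 + 47 = 67 degrees

67 degrees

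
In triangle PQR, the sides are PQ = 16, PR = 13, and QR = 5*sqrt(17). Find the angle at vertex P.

When all three sides of a triangle are known, the law of cosines can be rearranged to find any angle.
cos(C) = (a² + b² - c²) / (2ab) gives cos(P) = 0.
Taking the inverse cosine: P = 90°.

90°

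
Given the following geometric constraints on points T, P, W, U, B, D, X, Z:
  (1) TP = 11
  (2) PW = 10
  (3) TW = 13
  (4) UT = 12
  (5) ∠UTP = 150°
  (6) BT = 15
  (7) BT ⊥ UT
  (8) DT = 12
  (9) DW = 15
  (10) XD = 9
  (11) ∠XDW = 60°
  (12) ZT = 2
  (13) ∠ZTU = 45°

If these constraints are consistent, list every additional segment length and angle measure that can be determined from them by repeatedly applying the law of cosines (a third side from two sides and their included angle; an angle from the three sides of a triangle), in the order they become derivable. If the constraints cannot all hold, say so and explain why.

The constraints are consistent. Derivable facts, in order:
After 1 step:
- PU ≈ 22.22
- UB = 3·√41
- UZ ≈ 10.68
- WX = 3·√19
- ∠DTW = 73.62°
- ∠DWT = 50.13°
- ∠PTW = 48.37°
- ∠PWT = 55.3°
- ∠TDW = 56.25°
- ∠TPW = 76.33°
After 2 steps:
- ∠BUT = 51.34°
- ∠DWX = 36.59°
- ∠DXW = 83.41°
- ∠PUT = 14.33°
- ∠TBU = 38.66°
- ∠TPU = 15.67°
- ∠TUZ = 7.61°
- ∠TZU = 127.39°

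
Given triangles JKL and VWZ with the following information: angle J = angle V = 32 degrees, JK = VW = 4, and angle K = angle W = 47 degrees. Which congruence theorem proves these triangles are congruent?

The given information matches ASA: Two pairs of corresponding angles and the included side are equal (Angle-Side-Angle).

ASA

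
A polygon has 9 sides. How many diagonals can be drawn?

Total line segments between 9 vertices = C(9,2) = 36.
Subtract the 9 sides: 36 - 9 = 27 diagonals.

27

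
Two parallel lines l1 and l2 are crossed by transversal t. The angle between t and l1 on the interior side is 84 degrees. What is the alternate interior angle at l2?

Alternate interior angles formed by parallel lines and a transversal are equal.
The given angle is 84 degrees.
The alternate interior angle = 84 degrees.

84 degrees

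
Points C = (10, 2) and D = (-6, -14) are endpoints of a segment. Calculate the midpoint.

The midpoint is the average of the coordinates:
x: (10 + -6)/2 = 2
y: (2 + -14)/2 = -6
Midpoint = (2, -6)

(2, -6)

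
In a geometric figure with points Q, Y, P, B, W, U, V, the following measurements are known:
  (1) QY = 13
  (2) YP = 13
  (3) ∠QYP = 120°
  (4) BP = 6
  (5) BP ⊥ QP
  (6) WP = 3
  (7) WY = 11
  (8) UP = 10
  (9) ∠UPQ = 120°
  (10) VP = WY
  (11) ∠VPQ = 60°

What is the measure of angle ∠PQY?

Step 1: By the law of cosines on triangle QYP: QP² = 13² + 13² − 2·13·13·cos(120°) = 507, so QP = 13·√3.
Step 2: By the inverse law of cosines on triangle PQY: cos(∠PQY) = ((13·√3)² + 13² − 13²) / (2·13·√3·13) = 507/585.43 = 0.866, so ∠PQY = 30°.

Therefore, the measure of angle ∠PQY = 30°.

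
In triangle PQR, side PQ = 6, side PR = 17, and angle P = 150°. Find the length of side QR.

By the law of cosines: QR^2 = PQ^2 + PR^2 - 2*PQ*PR*cos(P)
QR^2 = 6^2 + 17^2 - 2*6*17*cos(150°)
QR^2 = 36 + 289 - 204*(-sqrt(3)/2)
QR^2 = 102*sqrt(3) + 325
QR = sqrt(102*sqrt(3) + 325)

sqrt(102*sqrt(3) + 325)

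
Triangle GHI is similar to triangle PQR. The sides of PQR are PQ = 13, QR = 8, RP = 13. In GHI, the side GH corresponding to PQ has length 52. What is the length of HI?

Similar triangles have proportional sides. Setting up the proportion:
GH / PQ = HI / QR
52 / 13 = HI / 8
HI = 8 * 52 / 13 = 32.

32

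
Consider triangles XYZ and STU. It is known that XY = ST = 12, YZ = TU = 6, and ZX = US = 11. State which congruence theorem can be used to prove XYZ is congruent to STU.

The given information provides:
XY = ST = 12, YZ = TU = 6, and ZX = US = 11
This matches the SSS congruence theorem.
All three pairs of corresponding sides are equal (Side-Side-Side).

SSS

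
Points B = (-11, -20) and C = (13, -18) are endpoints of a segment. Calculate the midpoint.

The midpoint is the average of the coordinates:
x: (-11 + 13)/2 = 1
y: (-20 + -18)/2 = -19
Midpoint = (1, -19)

(1, -19)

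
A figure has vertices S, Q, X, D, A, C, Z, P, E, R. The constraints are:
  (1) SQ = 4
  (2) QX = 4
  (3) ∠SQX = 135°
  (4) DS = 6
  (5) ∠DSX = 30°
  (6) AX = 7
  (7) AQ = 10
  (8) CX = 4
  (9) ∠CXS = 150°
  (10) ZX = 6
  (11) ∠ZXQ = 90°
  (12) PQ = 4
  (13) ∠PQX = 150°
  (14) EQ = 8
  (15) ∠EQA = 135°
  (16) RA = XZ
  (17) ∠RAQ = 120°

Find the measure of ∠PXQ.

Step 1: By the law of cosines on triangle XQP: XP² = 4² + 4² − 2·4·4·cos(150°) = 59.71, so XP ≈ 7.73.
Step 2: By the inverse law of cosines on triangle PXQ: cos(∠PXQ) = (7.73² + 4² − 4²) / (2·7.73·4) = 59.71/61.82 = 0.9659, so ∠PXQ = 15°.

Therefore, the measure of angle ∠PXQ = 15°.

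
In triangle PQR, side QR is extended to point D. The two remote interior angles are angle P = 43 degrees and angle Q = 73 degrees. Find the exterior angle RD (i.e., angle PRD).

By the exterior angle theorem, an exterior angle of a triangle equals the sum of the two remote interior angles.
Exterior angle = angle P + angle Q
Exterior angle = 43 + 73 = 116 degrees

116 degrees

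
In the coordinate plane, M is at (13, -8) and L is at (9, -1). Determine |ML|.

d = sqrt((-4)^2 + (7)^2) = sqrt(65)

sqrt(65)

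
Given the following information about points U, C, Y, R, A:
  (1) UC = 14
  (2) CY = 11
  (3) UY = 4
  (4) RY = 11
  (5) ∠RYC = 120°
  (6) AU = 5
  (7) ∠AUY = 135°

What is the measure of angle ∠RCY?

Step 1: By the law of cosines on triangle CYR: CR² = 11² + 11² − 2·11·11·cos(120°) = 363, so CR = 11·√3.
Step 2: By the inverse law of cosines on triangle RCY: cos(∠RCY) = ((11·√3)² + 11² − 11²) / (2·11·√3·11) = 363/419.16 = 0.866, so ∠RCY = 30°.

Therefore, the measure of angle ∠RCY = 30°.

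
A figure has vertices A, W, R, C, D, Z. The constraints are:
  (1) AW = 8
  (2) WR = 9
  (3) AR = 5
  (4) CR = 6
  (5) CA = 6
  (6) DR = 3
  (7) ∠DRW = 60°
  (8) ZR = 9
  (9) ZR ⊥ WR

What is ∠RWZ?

Step 1: By the law of cosines on triangle WRZ: WZ² = 9² + 9² − 2·9·9·cos(90°) = 162, so WZ = 9·√2.
Step 2: By the inverse law of cosines on triangle RWZ: cos(∠RWZ) = (9² + (9·√2)² − 9²) / (2·9·9·√2) = 162/229.1 = 0.7071, so ∠RWZ = 45°.

Therefore, the measure of angle ∠RWZ = 45°.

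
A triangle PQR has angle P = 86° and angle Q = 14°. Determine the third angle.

angle R = 180 - 86 - 14 = 80 degrees.

80 degrees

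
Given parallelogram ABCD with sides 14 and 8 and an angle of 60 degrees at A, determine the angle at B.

In a parallelogram, consecutive angles are supplementary (sum to 180°).
angle B = 180 - angle A
angle B = 180 - 60
angle B = 120 degrees

120 degrees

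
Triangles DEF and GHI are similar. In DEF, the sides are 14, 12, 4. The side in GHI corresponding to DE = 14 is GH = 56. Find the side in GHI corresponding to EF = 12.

k = 56/14 = 4. HI = 4 * 12 = 48.

48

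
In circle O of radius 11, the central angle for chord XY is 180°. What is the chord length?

Chord = 2(11) sin(90°) = 22

22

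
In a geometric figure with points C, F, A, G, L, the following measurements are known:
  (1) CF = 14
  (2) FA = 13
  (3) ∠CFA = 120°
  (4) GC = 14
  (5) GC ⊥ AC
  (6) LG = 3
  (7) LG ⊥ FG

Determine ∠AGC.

Step 1: By the law of cosines on triangle CFA: CA² = 14² + 13² − 2·14·13·cos(120°) = 547, so CA ≈ 23.39.
Step 2: By the law of cosines on triangle GCA: GA² = 14² + 23.39² − 2·14·23.39·cos(90°) = 743, so GA ≈ 27.26.
Step 3: By the inverse law of cosines on triangle AGC: cos(∠AGC) = (27.26² + 14² − 23.39²) / (2·27.26·14) = 392/763.22 = 0.5136, so ∠AGC = 59.1°.

Therefore, the measure of angle ∠AGC = 59.1°.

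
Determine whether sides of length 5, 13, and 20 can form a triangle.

No.
The triangle inequality is violated: 5 + 13 = 18 ≤ 20.
These lengths cannot form a triangle.

No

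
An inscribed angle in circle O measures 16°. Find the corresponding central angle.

The inscribed angle theorem states that a central angle is always twice any inscribed angle that subtends the same arc.
Since the inscribed angle is 16°, the central angle = 2 × 16° = 32°.

32°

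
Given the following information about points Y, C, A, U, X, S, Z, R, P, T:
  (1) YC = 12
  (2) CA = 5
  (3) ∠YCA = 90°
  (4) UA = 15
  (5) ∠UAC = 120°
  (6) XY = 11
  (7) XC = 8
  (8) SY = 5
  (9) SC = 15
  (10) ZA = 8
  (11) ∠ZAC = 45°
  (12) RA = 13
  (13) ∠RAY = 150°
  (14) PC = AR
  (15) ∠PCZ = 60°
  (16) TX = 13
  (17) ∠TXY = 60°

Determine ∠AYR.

Step 1: By the law of cosines on triangle YCA: YA² = 12² + 5² − 2·12·5·cos(90°) = 169, so YA = 13.
Step 2: By the law of cosines on triangle YAR: YR² = 13² + 13² − 2·13·13·cos(150°) = 630.72, so YR ≈ 25.11.
Step 3: By the inverse law of cosines on triangle AYR: cos(∠AYR) = (13² + 25.11² − 13²) / (2·13·25.11) = 630.72/652.97 = 0.9659, so ∠AYR = 15°.

Therefore, the measure of angle ∠AYR = 15°.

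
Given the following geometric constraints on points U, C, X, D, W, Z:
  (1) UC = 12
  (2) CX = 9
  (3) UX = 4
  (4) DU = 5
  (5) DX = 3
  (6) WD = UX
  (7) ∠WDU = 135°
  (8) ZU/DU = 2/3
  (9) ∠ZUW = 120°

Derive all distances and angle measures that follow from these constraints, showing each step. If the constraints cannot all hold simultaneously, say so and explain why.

The constraints are consistent.

From the given relations:
  WD = UX = 4
  ZU = 2/3·DU = 2/3·5 ≈ 3.33

Step 1: From UD = 5, DW = 4, and ∠UDW = 135°, by the law of cosines:
  UW² = UD² + DW² - 2·UD·DW·cos(135°) = 25 + 16 + 28.28 = 69.28
  UW ≈ 8.32

Step 2: From UC = 12, UX = 4, CX = 9, by the inverse law of cosines:
  cos(∠CUX) = (UC² + UX² - CX²) / (2·UC·UX)
  ∠CUX = 34.62°

Step 3: From UD = 5, UX = 4, DX = 3, by the inverse law of cosines:
  cos(∠DUX) = (UD² + UX² - DX²) / (2·UD·UX)
  ∠DUX = 36.87°

Step 4: From CU = 12, CX = 9, UX = 4, by the inverse law of cosines:
  cos(∠UCX) = (CU² + CX² - UX²) / (2·CU·CX)
  ∠UCX = 14.63°

Step 5: From XC = 9, XU = 4, CU = 12, by the inverse law of cosines:
  cos(∠CXU) = (XC² + XU² - CU²) / (2·XC·XU)
  ∠CXU = 130.75°

Step 6: From XD = 3, XU = 4, DU = 5, by the inverse law of cosines:
  cos(∠DXU) = (XD² + XU² - DU²) / (2·XD·XU)
  ∠DXU = 90°

Step 7: From DU = 5, DX = 3, UX = 4, by the inverse law of cosines:
  cos(∠UDX) = (DU² + DX² - UX²) / (2·DU·DX)
  ∠UDX = 53.13°

Step 8: From WU = 8.32, UZ = 3.33, and ∠WUZ = 120°, by the law of cosines:
  WZ² = WU² + UZ² - 2·WU·UZ·cos(120°) = 69.28 + 11.11 + 27.75 = 108.1
  WZ ≈ 10.4

Step 9: From UD = 5, UW = 8.32, DW = 4, by the inverse law of cosines:
  cos(∠DUW) = (UD² + UW² - DW²) / (2·UD·UW)
  ∠DUW = 19.86°

Step 10: From WD = 4, WU = 8.32, DU = 5, by the inverse law of cosines:
  cos(∠DWU) = (WD² + WU² - DU²) / (2·WD·WU)
  ∠DWU = 25.14°

Step 11: From WU = 8.32, WZ = 10.4, UZ = 3.33, by the inverse law of cosines:
  cos(∠UWZ) = (WU² + WZ² - UZ²) / (2·WU·WZ)
  ∠UWZ = 16.12°

Step 12: From ZU = 3.33, ZW = 10.4, UW = 8.32, by the inverse law of cosines:
  cos(∠UZW) = (ZU² + ZW² - UW²) / (2·ZU·ZW)
  ∠UZW = 43.88°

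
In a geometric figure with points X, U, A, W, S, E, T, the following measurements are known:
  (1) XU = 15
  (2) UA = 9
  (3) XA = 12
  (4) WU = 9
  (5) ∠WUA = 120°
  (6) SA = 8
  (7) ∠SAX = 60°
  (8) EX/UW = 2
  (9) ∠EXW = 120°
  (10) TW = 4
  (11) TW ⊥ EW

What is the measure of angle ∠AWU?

Step 1: By the law of cosines on triangle WUA: WA² = 9² + 9² − 2·9·9·cos(120°) = 243, so WA = 9·√3.
Step 2: By the inverse law of cosines on triangle AWU: cos(∠AWU) = ((9·√3)² + 9² − 9²) / (2·9·√3·9) = 243/280.59 = 0.866, so ∠AWU = 30°.

Therefore, the measure of angle ∠AWU = 30°.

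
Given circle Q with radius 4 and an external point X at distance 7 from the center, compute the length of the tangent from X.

The tangent, radius, and line from the external point to the center form a right triangle.
The right angle is where the tangent meets the radius.
By the Pythagorean theorem: tangent² + 4² = 7²
tangent² = 49 - 16 = 33
tangent = sqrt(33)

sqrt(33)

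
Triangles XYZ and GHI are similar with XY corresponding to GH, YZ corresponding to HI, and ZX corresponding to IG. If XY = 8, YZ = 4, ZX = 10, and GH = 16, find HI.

k = 16/8 = 2. HI = 2 * 4 = 8.

8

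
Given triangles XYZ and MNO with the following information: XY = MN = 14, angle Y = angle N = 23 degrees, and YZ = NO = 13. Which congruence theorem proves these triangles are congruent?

The given information matches SAS: Two pairs of corresponding sides and the included angle are equal (Side-Angle-Side).

SAS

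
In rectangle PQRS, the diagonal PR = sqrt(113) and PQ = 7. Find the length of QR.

b = sqrt(d^2 - a^2) = sqrt(113 - 49) = sqrt(64) = 8

8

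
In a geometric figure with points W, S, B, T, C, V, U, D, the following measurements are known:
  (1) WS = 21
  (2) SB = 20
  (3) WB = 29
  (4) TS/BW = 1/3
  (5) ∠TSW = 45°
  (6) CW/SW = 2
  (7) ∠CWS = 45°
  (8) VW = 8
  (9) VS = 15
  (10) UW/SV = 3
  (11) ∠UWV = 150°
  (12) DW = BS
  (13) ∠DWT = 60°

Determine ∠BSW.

Step 1: By the inverse law of cosines on triangle BSW: cos(∠BSW) = (20² + 21² − 29²) / (2·20·21) = 0/840 = 0, so ∠BSW = 90°.

Therefore, the measure of angle ∠BSW = 90°.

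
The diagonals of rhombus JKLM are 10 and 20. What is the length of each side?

Half-diagonals are 5 and 10. side = sqrt(5^2 + 10^2) = sqrt(125) = 5*sqrt(5)

5*sqrt(5)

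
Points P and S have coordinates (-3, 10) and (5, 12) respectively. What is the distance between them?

The horizontal distance is |5 - -3| = 8 and the vertical distance is |12 - 10| = 2.
By the Pythagorean theorem, d = sqrt(8^2 + 2^2) = sqrt(68) = 2*sqrt(17).

2*sqrt(17)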